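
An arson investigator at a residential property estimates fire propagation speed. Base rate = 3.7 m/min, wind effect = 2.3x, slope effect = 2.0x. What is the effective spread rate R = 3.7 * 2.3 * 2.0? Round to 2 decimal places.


Fire spread rate calculation:
R = R0 * wind_factor * slope_factor
= 3.7 * 2.3 * 2.0
= 8.51 * 2.0
= 17.02 m/min

17.02


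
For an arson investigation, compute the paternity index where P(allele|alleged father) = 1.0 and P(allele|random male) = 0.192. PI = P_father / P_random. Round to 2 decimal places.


Paternity Index calculation:
PI = P(allele|father) / P(allele|random)
PI = 1.0 / 0.192
PI = 5.21

5.21


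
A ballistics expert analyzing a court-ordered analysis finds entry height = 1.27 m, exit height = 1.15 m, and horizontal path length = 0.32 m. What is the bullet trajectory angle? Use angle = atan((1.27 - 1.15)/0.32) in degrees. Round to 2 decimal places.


Bullet trajectory angle:
Height difference = 1.27 - 1.15 = 0.12 m
angle = atan(0.12 / 0.32)
angle = atan(0.375)
angle = 20.56 degrees

20.56


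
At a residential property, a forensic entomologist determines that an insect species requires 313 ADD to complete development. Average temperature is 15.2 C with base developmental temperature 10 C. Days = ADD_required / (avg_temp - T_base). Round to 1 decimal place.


Insect development time:
Effective temperature = avg_temp - T_base = 15.2 - 10 = 5.2 C
Days = ADD / effective_temp = 313 / 5.2 = 60.2 days

60.2


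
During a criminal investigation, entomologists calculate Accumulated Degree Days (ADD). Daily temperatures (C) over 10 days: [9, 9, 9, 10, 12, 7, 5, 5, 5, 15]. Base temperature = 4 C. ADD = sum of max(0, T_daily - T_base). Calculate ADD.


Computing ADD day by day:
Day 1: max(0, 9 - 4) = 5
Day 2: max(0, 9 - 4) = 5
Day 3: max(0, 9 - 4) = 5
Day 4: max(0, 10 - 4) = 6
Day 5: max(0, 12 - 4) = 8
Day 6: max(0, 7 - 4) = 3
Day 7: max(0, 5 - 4) = 1
Day 8: max(0, 5 - 4) = 1
Day 9: max(0, 5 - 4) = 1
Day 10: max(0, 15 - 4) = 11
Total ADD = 46

46


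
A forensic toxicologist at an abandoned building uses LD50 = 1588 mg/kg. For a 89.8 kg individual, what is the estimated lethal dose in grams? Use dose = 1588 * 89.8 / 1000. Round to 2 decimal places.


Lethal dose calculation:
Lethal dose = LD50 * body_weight / 1000
= 1588 * 89.8 / 1000
= 142602.4 / 1000
= 142.60 g

142.60


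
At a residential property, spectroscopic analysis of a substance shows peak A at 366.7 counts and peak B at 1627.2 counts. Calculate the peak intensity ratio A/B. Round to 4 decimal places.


Spectral peak ratio:
Peak A = 366.7 counts
Peak B = 1627.2 counts
Ratio = 366.7 / 1627.2 = 0.2254

0.2254


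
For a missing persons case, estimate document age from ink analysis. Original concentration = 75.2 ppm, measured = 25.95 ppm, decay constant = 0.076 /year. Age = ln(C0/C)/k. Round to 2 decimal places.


Document age estimation:
C0/C = 75.2 / 25.95 = 2.897881
ln(C0/C) = 1.06398
t = 1.06398 / 0.076 = 14.00 years

14.00


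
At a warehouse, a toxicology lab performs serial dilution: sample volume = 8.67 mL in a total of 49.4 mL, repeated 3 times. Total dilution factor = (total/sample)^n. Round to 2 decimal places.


Dilution factor calculation:
Single dilution = V_total / V_sample = 49.4 / 8.67 ≈ 5.697809
Number of dilutions = 3
Total DF = (49.4 / 8.67)^3 (full precision, rounded at the end) = 184.98

184.98


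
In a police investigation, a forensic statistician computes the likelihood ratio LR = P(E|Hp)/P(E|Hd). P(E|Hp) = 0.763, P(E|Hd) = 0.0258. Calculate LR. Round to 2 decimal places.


Likelihood ratio calculation:
LR = P(E|Hp) / P(E|Hd)
LR = 0.763 / 0.0258
LR = 29.57

29.57


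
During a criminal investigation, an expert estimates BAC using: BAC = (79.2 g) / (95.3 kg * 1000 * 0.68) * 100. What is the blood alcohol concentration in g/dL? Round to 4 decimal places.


Applying the Widmark formula:
BAC = (dose_g / (body_wt * 1000 * r)) * 100
Denominator = 95.3 * 1000 * 0.68 = 64804
BAC = (79.2 / 64804) * 100
BAC = 0.1222 g/dL

0.1222


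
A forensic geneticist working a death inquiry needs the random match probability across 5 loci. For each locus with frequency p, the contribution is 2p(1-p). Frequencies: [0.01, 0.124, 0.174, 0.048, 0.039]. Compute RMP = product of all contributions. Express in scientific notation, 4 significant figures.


Computing RMP for 5 loci:
Locus 1: 2 * 0.01 * 0.99 = 0.0198
Locus 2: 2 * 0.124 * 0.876 = 0.217248
Locus 3: 2 * 0.174 * 0.826 = 0.287448
Locus 4: 2 * 0.048 * 0.952 = 0.091392
Locus 5: 2 * 0.039 * 0.961 = 0.074958
RMP = 8.470e-06

8.470e-06


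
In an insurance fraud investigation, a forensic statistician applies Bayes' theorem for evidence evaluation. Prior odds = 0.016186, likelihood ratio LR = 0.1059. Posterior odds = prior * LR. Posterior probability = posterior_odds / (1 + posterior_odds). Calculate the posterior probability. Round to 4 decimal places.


Bayesian evidence evaluation:
Posterior odds = prior_odds * LR = 0.016186 * 0.1059 = 0.001714097
Posterior probability = posterior_odds / (1 + posterior_odds)
= 0.001714097 / (1 + 0.001714097)
= 0.001714097 / 1.001714097
= 0.0017

0.0017


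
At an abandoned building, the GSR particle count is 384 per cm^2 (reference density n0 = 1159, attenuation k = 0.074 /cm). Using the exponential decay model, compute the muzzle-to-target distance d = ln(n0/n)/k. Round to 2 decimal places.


GSR distance calculation:
n0/n = 1159 / 384 = 3.018229
ln(n0/n) = 1.10467
d = 1.10467 / 0.074 = 14.93 cm

14.93


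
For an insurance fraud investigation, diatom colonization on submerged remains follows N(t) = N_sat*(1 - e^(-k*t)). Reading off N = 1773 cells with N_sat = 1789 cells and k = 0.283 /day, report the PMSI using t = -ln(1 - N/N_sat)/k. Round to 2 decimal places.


PMSI from diatom colonization curve:
N / N_sat = 1773 / 1789 = 0.991056
1 - N/N_sat = 0.008944
ln(1 - N/N_sat) = -4.716772
t = -ln(1 - N/N_sat) / k = -(-4.716772) / 0.283 = 16.67 days

16.67


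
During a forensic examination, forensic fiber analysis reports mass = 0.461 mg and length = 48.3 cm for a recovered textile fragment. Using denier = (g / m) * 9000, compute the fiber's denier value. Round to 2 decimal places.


Denier calculation:
Mass in grams = 0.461 mg / 1000 = 0.000461 g
Length in meters = 48.3 cm / 100 = 0.483 m
Linear density = mass / length = 0.000461 / 0.483 = 0.00095445 g/m
Denier = (g/m) * 9000 = 0.00095445 * 9000 = 8.59

8.59


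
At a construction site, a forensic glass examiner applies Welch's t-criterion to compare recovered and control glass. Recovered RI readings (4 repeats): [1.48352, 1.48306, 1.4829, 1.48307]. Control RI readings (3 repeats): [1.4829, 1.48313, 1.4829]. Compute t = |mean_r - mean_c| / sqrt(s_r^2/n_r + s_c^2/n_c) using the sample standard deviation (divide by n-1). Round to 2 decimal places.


Welch's t-criterion for glass RI comparison:
Recovered mean = sum / n_r = 5.93255 / 4 = 1.4831375
Control mean = sum / n_c = 4.44893 / 3 = 1.4829767
Recovered sample variance s_r^2 = 7.10917e-08
Control sample variance s_c^2 = 1.76333e-08
Welch SE (unpooled) = sqrt(s_r^2/n_r + s_c^2/n_c) = sqrt(1.77729e-08 + 5.87778e-09) = sqrt(2.36507e-08) = 0.000153788
|mean_r - mean_c| = 0.000160833
t = 0.000160833 / 0.000153788 = 1.05

1.05


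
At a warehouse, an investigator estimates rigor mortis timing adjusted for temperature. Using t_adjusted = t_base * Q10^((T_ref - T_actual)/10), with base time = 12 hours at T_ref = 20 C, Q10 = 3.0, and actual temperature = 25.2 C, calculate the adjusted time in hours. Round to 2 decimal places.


Rigor mortis time adjustment:
Exponent = (T_ref - T_actual) / 10 = (20 - 25.2) / 10 = -0.52
Q10 factor = 3.0^-0.52 = 0.5648
t_adjusted = 12 * 0.5648 = 6.78 hours

6.78


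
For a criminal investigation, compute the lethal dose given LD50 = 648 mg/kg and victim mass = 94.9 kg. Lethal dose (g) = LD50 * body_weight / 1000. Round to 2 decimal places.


Lethal dose calculation:
Lethal dose = LD50 * body_weight / 1000
= 648 * 94.9 / 1000
= 61495.2 / 1000
= 61.50 g

61.50


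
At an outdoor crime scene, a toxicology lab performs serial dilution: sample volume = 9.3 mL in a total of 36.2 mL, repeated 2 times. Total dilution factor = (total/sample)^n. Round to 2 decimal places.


Dilution factor calculation:
Single dilution = V_total / V_sample = 36.2 / 9.3 ≈ 3.892473
Number of dilutions = 2
Total DF = (36.2 / 9.3)^2 (full precision, rounded at the end) = 15.15

15.15


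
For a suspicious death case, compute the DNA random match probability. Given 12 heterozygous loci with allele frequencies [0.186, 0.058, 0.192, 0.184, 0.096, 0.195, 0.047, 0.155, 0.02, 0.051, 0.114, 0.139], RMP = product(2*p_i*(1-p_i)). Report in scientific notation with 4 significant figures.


Computing RMP for 12 loci:
Locus 1: 2 * 0.186 * 0.814 = 0.302808
Locus 2: 2 * 0.058 * 0.942 = 0.109272
Locus 3: 2 * 0.192 * 0.808 = 0.310272
Locus 4: 2 * 0.184 * 0.816 = 0.300288
Locus 5: 2 * 0.096 * 0.904 = 0.173568
Locus 6: 2 * 0.195 * 0.805 = 0.31395
Locus 7: 2 * 0.047 * 0.953 = 0.089582
Locus 8: 2 * 0.155 * 0.845 = 0.26195
Locus 9: 2 * 0.02 * 0.98 = 0.0392
Locus 10: 2 * 0.051 * 0.949 = 0.096798
Locus 11: 2 * 0.114 * 0.886 = 0.202008
Locus 12: 2 * 0.139 * 0.861 = 0.239358
RMP = 7.233e-10

7.233e-10


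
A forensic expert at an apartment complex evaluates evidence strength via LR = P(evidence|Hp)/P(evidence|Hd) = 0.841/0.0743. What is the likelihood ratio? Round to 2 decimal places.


Likelihood ratio calculation:
LR = P(E|Hp) / P(E|Hd)
LR = 0.841 / 0.0743
LR = 11.32

11.32


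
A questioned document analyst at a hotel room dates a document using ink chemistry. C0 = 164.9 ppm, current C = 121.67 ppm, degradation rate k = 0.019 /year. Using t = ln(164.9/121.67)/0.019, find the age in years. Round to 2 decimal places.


Document age estimation:
C0/C = 164.9 / 121.67 = 1.355305
ln(C0/C) = 0.304027
t = 0.304027 / 0.019 = 16.00 years

16.00


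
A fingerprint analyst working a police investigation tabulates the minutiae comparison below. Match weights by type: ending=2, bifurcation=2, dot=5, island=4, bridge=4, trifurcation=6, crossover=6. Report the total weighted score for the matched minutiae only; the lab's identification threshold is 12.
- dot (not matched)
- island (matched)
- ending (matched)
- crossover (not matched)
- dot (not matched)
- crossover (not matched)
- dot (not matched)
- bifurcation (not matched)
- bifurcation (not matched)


Weighted minutiae match score:
  dot: not matched, +0
  island: matched, +4 (running total 4)
  ending: matched, +2 (running total 6)
  crossover: not matched, +0
  dot: not matched, +0
  crossover: not matched, +0
  dot: not matched, +0
  bifurcation: not matched, +0
  bifurcation: not matched, +0
Total score = 6
Threshold = 12; verdict = inconclusive

6


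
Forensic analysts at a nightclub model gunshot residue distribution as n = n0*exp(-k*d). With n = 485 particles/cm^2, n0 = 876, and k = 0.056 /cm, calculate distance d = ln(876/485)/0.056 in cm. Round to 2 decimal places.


GSR distance calculation:
n0/n = 876 / 485 = 1.806186
ln(n0/n) = 0.591217
d = 0.591217 / 0.056 = 10.56 cm

10.56


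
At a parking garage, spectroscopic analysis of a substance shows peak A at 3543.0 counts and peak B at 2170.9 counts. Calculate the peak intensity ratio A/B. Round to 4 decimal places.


Spectral peak ratio:
Peak A = 3543.0 counts
Peak B = 2170.9 counts
Ratio = 3543.0 / 2170.9 = 1.6320

1.6320


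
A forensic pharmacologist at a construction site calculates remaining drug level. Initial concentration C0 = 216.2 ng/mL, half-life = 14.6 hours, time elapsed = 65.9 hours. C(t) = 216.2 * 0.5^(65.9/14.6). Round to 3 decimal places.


Drug concentration decay:
Number of half-lives = t / t_half = 65.9 / 14.6 = 4.513699
Decay factor = 0.5^4.513699 = 0.04377652
C(t) = 216.2 * 0.04377652 = 9.464 ng/mL

9.464


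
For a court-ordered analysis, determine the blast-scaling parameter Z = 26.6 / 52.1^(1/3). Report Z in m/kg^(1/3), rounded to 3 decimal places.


Scaled distance calculation:
W^(1/3) = 52.1^(1/3) = 3.734902
Z = R / W^(1/3) = 26.6 / 3.734902
Z = 7.122 m/kg^(1/3)

7.122


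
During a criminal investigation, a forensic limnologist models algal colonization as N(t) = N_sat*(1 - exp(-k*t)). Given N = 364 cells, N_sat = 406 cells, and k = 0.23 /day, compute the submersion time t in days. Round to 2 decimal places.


PMSI from diatom colonization curve:
N / N_sat = 364 / 406 = 0.896552
1 - N/N_sat = 0.103448
ln(1 - N/N_sat) = -2.268686
t = -ln(1 - N/N_sat) / k = -(-2.268686) / 0.23 = 9.86 days

9.86


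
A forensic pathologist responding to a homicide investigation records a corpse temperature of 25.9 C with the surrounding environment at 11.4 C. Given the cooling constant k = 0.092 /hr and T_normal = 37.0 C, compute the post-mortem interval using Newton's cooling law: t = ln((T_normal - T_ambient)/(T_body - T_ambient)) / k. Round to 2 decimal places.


Using Newton's law of cooling:
t = ln((T_normal - T_ambient) / (T_body - T_ambient)) / k
T_normal - T_ambient = 25.6
T_body - T_ambient = 14.5
Ratio = 1.765517
ln(ratio) = 0.568444
t = 0.568444 / 0.092 = 6.18 hours

6.18


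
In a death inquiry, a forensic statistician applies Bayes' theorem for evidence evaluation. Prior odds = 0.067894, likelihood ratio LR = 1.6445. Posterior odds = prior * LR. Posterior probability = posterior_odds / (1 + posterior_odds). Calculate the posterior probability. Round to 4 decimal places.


Bayesian evidence evaluation:
Posterior odds = prior_odds * LR = 0.067894 * 1.6445 = 0.1116517
Posterior probability = posterior_odds / (1 + posterior_odds)
= 0.1116517 / (1 + 0.1116517)
= 0.1116517 / 1.1116517
= 0.1004

0.1004


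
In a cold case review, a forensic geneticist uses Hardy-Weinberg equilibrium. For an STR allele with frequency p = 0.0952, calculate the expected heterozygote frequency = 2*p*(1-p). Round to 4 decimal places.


Hardy-Weinberg heterozygote frequency:
q = 1 - p = 1 - 0.0952 = 0.9048
2pq = 2 * 0.0952 * 0.9048 = 0.1723

0.1723


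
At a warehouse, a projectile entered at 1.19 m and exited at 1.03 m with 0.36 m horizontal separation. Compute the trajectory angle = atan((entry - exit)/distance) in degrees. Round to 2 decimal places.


Bullet trajectory angle:
Height difference = 1.19 - 1.03 = 0.16 m
angle = atan(0.16 / 0.36)
angle = atan(0.444444)
angle = 23.96 degrees

23.96


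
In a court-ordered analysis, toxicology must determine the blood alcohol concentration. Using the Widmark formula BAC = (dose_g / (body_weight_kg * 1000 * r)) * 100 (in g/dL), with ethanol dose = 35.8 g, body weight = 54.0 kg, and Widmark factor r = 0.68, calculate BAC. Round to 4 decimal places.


Applying the Widmark formula:
BAC = (dose_g / (body_wt * 1000 * r)) * 100
Denominator = 54.0 * 1000 * 0.68 = 36720
BAC = (35.8 / 36720) * 100
BAC = 0.0975 g/dL

0.0975


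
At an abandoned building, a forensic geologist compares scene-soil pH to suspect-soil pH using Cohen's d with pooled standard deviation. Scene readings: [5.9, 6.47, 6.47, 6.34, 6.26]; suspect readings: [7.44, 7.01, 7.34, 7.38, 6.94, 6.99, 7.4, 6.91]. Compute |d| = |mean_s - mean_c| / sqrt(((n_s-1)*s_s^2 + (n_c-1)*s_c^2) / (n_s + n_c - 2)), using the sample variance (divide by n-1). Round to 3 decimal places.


Pooled-variance Cohen's d for soil pH comparison:
Scene mean = 31.44 / 5 = 6.288
Suspect mean = 57.41 / 8 = 7.17625
Scene sample variance s_s^2 = 0.05507
Suspect sample variance s_c^2 = 0.053855
Pooled variance = ((n_s-1)*s_s^2 + (n_c-1)*s_c^2) / (n_s + n_c - 2) = 0.054297
Pooled SD = sqrt(0.054297) = 0.233017
Mean difference = -0.88825
|d| = |-0.88825| / 0.233017 = 3.812

3.812


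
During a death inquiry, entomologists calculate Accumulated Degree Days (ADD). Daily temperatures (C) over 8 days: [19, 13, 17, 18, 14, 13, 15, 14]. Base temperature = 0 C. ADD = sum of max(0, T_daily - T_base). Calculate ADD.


Computing ADD day by day:
Day 1: max(0, 19 - 0) = 19
Day 2: max(0, 13 - 0) = 13
Day 3: max(0, 17 - 0) = 17
Day 4: max(0, 18 - 0) = 18
Day 5: max(0, 14 - 0) = 14
Day 6: max(0, 13 - 0) = 13
Day 7: max(0, 15 - 0) = 15
Day 8: max(0, 14 - 0) = 14
Total ADD = 123

123


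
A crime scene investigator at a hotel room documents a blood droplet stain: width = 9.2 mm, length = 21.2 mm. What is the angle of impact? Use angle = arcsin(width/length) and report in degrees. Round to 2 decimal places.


Blood spatter impact angle calculation:
width / length = 9.2 / 21.2 = 0.433962
angle = arcsin(0.433962)
angle = 25.72 degrees

25.72


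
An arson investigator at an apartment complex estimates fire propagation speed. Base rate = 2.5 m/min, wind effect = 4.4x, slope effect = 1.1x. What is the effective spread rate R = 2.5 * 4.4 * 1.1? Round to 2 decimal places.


Fire spread rate calculation:
R = R0 * wind_factor * slope_factor
= 2.5 * 4.4 * 1.1
= 11 * 1.1
= 12.10 m/min

12.10


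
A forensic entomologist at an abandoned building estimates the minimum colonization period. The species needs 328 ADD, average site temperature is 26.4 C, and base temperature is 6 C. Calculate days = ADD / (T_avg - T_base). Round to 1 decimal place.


Insect development time:
Effective temperature = avg_temp - T_base = 26.4 - 6 = 20.4 C
Days = ADD / effective_temp = 328 / 20.4 = 16.1 days

16.1


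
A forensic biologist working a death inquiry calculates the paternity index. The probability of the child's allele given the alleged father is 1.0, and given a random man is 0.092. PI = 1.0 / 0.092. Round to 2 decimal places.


Paternity Index calculation:
PI = P(allele|father) / P(allele|random)
PI = 1.0 / 0.092
PI = 10.87

10.87


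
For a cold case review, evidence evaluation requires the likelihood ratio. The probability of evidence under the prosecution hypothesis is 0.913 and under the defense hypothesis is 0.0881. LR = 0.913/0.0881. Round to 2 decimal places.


Likelihood ratio calculation:
LR = P(E|Hp) / P(E|Hd)
LR = 0.913 / 0.0881
LR = 10.36

10.36


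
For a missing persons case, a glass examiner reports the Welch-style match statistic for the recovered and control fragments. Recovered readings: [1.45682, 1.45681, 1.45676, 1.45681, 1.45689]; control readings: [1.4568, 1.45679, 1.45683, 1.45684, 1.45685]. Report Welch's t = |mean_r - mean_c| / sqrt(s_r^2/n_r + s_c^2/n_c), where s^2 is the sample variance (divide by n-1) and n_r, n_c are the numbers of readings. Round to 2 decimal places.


Welch's t-criterion for glass RI comparison:
Recovered mean = sum / n_r = 7.28409 / 5 = 1.456818
Control mean = sum / n_c = 7.28411 / 5 = 1.456822
Recovered sample variance s_r^2 = 2.17e-09
Control sample variance s_c^2 = 6.7e-10
Welch SE (unpooled) = sqrt(s_r^2/n_r + s_c^2/n_c) = sqrt(4.34e-10 + 1.34e-10) = sqrt(5.68e-10) = 2.38328e-05
|mean_r - mean_c| = 4e-06
t = 4e-06 / 2.38328e-05 = 0.17

0.17


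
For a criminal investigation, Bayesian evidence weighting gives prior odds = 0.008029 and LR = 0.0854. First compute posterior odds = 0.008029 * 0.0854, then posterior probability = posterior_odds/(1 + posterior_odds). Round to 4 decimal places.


Bayesian evidence evaluation:
Posterior odds = prior_odds * LR = 0.008029 * 0.0854 = 0.0006856766
Posterior probability = posterior_odds / (1 + posterior_odds)
= 0.0006856766 / (1 + 0.0006856766)
= 0.0006856766 / 1.0006856766
= 0.0007

0.0007


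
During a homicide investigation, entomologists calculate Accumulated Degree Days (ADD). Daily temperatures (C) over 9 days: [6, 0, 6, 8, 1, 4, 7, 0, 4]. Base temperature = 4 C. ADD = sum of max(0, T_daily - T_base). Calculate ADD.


Computing ADD day by day:
Day 1: max(0, 6 - 4) = 2
Day 2: max(0, 0 - 4) = 0
Day 3: max(0, 6 - 4) = 2
Day 4: max(0, 8 - 4) = 4
Day 5: max(0, 1 - 4) = 0
Day 6: max(0, 4 - 4) = 0
Day 7: max(0, 7 - 4) = 3
Day 8: max(0, 0 - 4) = 0
Day 9: max(0, 4 - 4) = 0
Total ADD = 11

11


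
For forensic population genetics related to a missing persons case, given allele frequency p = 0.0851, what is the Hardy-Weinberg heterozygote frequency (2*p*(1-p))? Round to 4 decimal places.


Hardy-Weinberg heterozygote frequency:
q = 1 - p = 1 - 0.0851 = 0.9149
2pq = 2 * 0.0851 * 0.9149 = 0.1557

0.1557


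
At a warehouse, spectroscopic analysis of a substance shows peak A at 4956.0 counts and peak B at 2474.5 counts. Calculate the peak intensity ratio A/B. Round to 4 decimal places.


Spectral peak ratio:
Peak A = 4956.0 counts
Peak B = 2474.5 counts
Ratio = 4956.0 / 2474.5 = 2.0028

2.0028


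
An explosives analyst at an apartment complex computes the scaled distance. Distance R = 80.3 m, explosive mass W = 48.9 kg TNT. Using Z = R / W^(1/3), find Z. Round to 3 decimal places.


Scaled distance calculation:
W^(1/3) = 48.9^(1/3) = 3.656815
Z = R / W^(1/3) = 80.3 / 3.656815
Z = 21.959 m/kg^(1/3)

21.959


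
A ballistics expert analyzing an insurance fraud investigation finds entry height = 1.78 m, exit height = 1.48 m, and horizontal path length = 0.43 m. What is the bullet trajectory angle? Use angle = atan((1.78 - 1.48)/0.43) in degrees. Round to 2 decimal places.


Bullet trajectory angle:
Height difference = 1.78 - 1.48 = 0.3 m
angle = atan(0.3 / 0.43)
angle = atan(0.697674)
angle = 34.90 degrees

34.90


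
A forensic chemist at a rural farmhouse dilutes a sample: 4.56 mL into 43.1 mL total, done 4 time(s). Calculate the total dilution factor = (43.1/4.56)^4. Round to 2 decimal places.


Dilution factor calculation:
Single dilution = V_total / V_sample = 43.1 / 4.56 ≈ 9.451754
Number of dilutions = 4
Total DF = (43.1 / 4.56)^4 (full precision, rounded at the end) = 7980.86

7980.86


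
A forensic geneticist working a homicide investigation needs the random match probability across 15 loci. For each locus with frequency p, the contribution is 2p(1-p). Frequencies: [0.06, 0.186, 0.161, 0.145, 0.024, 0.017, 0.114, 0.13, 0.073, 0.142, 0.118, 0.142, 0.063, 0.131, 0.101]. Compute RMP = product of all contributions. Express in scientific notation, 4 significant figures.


Computing RMP for 15 loci:
Locus 1: 2 * 0.06 * 0.94 = 0.1128
Locus 2: 2 * 0.186 * 0.814 = 0.302808
Locus 3: 2 * 0.161 * 0.839 = 0.270158
Locus 4: 2 * 0.145 * 0.855 = 0.24795
Locus 5: 2 * 0.024 * 0.976 = 0.046848
Locus 6: 2 * 0.017 * 0.983 = 0.033422
Locus 7: 2 * 0.114 * 0.886 = 0.202008
Locus 8: 2 * 0.13 * 0.87 = 0.2262
Locus 9: 2 * 0.073 * 0.927 = 0.135342
Locus 10: 2 * 0.142 * 0.858 = 0.243672
Locus 11: 2 * 0.118 * 0.882 = 0.208152
Locus 12: 2 * 0.142 * 0.858 = 0.243672
Locus 13: 2 * 0.063 * 0.937 = 0.118062
Locus 14: 2 * 0.131 * 0.869 = 0.227678
Locus 15: 2 * 0.101 * 0.899 = 0.181598
RMP = 1.337e-12

1.337e-12


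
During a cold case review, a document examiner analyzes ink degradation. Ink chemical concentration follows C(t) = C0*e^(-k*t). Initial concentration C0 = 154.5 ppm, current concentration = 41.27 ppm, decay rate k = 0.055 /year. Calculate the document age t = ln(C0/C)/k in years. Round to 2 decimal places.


Document age estimation:
C0/C = 154.5 / 41.27 = 3.743639
ln(C0/C) = 1.320058
t = 1.320058 / 0.055 = 24.00 years

24.00


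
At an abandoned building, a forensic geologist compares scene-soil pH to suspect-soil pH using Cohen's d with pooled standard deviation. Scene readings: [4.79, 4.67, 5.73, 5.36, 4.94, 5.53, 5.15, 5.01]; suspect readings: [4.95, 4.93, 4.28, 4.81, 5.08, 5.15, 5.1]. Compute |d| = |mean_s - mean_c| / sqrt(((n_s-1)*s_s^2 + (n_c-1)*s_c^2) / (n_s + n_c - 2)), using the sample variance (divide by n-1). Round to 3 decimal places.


Pooled-variance Cohen's d for soil pH comparison:
Scene mean = 41.18 / 8 = 5.1475
Suspect mean = 34.3 / 7 = 4.9
Scene sample variance s_s^2 = 0.135507
Suspect sample variance s_c^2 = 0.088467
Pooled variance = ((n_s-1)*s_s^2 + (n_c-1)*s_c^2) / (n_s + n_c - 2) = 0.113796
Pooled SD = sqrt(0.113796) = 0.337337
Mean difference = 0.2475
|d| = |0.2475| / 0.337337 = 0.734

0.734


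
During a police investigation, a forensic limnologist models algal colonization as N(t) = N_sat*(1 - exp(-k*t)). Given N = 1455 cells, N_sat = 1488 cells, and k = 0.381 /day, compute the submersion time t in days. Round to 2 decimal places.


PMSI from diatom colonization curve:
N / N_sat = 1455 / 1488 = 0.977823
1 - N/N_sat = 0.022177
ln(1 - N/N_sat) = -3.8087
t = -ln(1 - N/N_sat) / k = -(-3.8087) / 0.381 = 10.00 days

10.00


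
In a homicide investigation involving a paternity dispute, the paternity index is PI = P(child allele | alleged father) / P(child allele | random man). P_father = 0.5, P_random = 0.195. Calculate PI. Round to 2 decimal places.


Paternity Index calculation:
PI = P(allele|father) / P(allele|random)
PI = 0.5 / 0.195
PI = 2.56

2.56


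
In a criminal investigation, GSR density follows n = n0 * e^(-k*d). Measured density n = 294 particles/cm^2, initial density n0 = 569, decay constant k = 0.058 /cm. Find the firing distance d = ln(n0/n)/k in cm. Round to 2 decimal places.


GSR distance calculation:
n0/n = 569 / 294 = 1.935374
ln(n0/n) = 0.660301
d = 0.660301 / 0.058 = 11.38 cm

11.38


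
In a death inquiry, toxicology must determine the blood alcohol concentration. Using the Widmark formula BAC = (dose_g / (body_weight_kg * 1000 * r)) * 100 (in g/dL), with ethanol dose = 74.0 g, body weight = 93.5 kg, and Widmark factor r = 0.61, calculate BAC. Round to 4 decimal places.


Applying the Widmark formula:
BAC = (dose_g / (body_wt * 1000 * r)) * 100
Denominator = 93.5 * 1000 * 0.61 = 57035
BAC = (74.0 / 57035) * 100
BAC = 0.1297 g/dL

0.1297


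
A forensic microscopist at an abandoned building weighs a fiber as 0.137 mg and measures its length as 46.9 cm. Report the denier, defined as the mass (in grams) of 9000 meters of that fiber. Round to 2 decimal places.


Denier calculation:
Mass in grams = 0.137 mg / 1000 = 0.000137 g
Length in meters = 46.9 cm / 100 = 0.469 m
Linear density = mass / length = 0.000137 / 0.469 = 0.00029211 g/m
Denier = (g/m) * 9000 = 0.00029211 * 9000 = 2.63

2.63


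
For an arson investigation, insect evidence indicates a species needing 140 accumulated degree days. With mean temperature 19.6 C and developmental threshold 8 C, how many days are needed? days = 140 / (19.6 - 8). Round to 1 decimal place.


Insect development time:
Effective temperature = avg_temp - T_base = 19.6 - 8 = 11.6 C
Days = ADD / effective_temp = 140 / 11.6 = 12.1 days

12.1


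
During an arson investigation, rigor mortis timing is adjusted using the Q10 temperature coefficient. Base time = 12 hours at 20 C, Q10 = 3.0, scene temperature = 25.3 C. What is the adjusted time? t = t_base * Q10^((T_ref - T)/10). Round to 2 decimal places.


Rigor mortis time adjustment:
Exponent = (T_ref - T_actual) / 10 = (20 - 25.3) / 10 = -0.53
Q10 factor = 3.0^-0.53 = 0.55863
t_adjusted = 12 * 0.55863 = 6.70 hours

6.70


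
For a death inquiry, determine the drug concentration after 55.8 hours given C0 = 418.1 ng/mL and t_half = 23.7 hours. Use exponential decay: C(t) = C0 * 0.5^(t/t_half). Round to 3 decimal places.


Drug concentration decay:
Number of half-lives = t / t_half = 55.8 / 23.7 = 2.35443
Decay factor = 0.5^2.35443 = 0.19554465
C(t) = 418.1 * 0.19554465 = 81.757 ng/mL

81.757


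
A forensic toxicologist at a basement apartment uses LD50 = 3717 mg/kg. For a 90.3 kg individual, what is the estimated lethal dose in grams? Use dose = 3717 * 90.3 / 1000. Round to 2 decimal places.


Lethal dose calculation:
Lethal dose = LD50 * body_weight / 1000
= 3717 * 90.3 / 1000
= 335645.1 / 1000
= 335.65 g

335.65


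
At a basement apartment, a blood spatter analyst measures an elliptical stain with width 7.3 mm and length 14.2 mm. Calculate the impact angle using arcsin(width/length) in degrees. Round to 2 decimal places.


Blood spatter impact angle calculation:
width / length = 7.3 / 14.2 = 0.514085
angle = arcsin(0.514085)
angle = 30.94 degrees

30.94


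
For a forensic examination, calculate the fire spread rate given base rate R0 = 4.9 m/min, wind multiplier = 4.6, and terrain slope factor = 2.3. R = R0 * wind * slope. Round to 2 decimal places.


Fire spread rate calculation:
R = R0 * wind_factor * slope_factor
= 4.9 * 4.6 * 2.3
= 22.54 * 2.3
= 51.84 m/min

51.84


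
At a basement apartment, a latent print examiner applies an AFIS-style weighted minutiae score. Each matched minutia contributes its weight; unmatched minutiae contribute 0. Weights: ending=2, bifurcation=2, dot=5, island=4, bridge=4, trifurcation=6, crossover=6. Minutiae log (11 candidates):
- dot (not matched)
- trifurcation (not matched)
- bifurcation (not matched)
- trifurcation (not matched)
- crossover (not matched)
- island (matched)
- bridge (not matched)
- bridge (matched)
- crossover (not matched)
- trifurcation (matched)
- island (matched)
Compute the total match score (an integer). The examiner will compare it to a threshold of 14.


Weighted minutiae match score:
  dot: not matched, +0
  trifurcation: not matched, +0
  bifurcation: not matched, +0
  trifurcation: not matched, +0
  crossover: not matched, +0
  island: matched, +4 (running total 4)
  bridge: not matched, +0
  bridge: matched, +4 (running total 8)
  crossover: not matched, +0
  trifurcation: matched, +6 (running total 14)
  island: matched, +4 (running total 18)
Total score = 18
Threshold = 14; verdict = identification

18


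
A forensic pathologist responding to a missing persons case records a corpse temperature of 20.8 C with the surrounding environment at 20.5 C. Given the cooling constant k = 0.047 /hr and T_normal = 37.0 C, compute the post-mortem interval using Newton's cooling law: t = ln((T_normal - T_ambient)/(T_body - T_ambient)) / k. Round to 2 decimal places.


Using Newton's law of cooling:
t = ln((T_normal - T_ambient) / (T_body - T_ambient)) / k
T_normal - T_ambient = 16.5
T_body - T_ambient = 0.3
Ratio = 55
ln(ratio) = 4.007333
t = 4.007333 / 0.047 = 85.26 hours

85.26


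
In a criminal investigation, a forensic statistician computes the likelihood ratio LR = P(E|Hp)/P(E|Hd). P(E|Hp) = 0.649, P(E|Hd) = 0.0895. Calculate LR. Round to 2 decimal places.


Likelihood ratio calculation:
LR = P(E|Hp) / P(E|Hd)
LR = 0.649 / 0.0895
LR = 7.25

7.25


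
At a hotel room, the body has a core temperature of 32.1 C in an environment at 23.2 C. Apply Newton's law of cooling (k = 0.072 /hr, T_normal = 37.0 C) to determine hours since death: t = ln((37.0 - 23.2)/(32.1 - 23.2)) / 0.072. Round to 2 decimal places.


Using Newton's law of cooling:
t = ln((T_normal - T_ambient) / (T_body - T_ambient)) / k
T_normal - T_ambient = 13.8
T_body - T_ambient = 8.9
Ratio = 1.550562
ln(ratio) = 0.438617
t = 0.438617 / 0.072 = 6.09 hours

6.09


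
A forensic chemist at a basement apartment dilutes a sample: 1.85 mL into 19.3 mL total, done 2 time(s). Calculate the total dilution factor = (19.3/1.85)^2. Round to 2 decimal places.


Dilution factor calculation:
Single dilution = V_total / V_sample = 19.3 / 1.85 ≈ 10.432432
Number of dilutions = 2
Total DF = (19.3 / 1.85)^2 (full precision, rounded at the end) = 108.84

108.84


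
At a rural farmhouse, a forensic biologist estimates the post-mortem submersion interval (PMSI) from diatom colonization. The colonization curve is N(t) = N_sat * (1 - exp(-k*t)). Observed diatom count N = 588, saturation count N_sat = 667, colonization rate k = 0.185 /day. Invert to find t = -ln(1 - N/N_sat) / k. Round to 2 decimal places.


PMSI from diatom colonization curve:
N / N_sat = 588 / 667 = 0.881559
1 - N/N_sat = 0.118441
ln(1 - N/N_sat) = -2.13334
t = -ln(1 - N/N_sat) / k = -(-2.13334) / 0.185 = 11.53 days

11.53


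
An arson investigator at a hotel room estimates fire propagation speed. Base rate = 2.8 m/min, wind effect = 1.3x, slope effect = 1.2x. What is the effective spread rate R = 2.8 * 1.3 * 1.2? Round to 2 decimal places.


Fire spread rate calculation:
R = R0 * wind_factor * slope_factor
= 2.8 * 1.3 * 1.2
= 3.64 * 1.2
= 4.37 m/min

4.37


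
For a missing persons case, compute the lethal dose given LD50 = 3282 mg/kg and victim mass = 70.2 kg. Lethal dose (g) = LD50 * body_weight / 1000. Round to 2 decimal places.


Lethal dose calculation:
Lethal dose = LD50 * body_weight / 1000
= 3282 * 70.2 / 1000
= 230396.4 / 1000
= 230.40 g

230.40


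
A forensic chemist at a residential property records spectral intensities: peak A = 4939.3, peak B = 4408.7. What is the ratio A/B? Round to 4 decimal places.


Spectral peak ratio:
Peak A = 4939.3 counts
Peak B = 4408.7 counts
Ratio = 4939.3 / 4408.7 = 1.1204

1.1204


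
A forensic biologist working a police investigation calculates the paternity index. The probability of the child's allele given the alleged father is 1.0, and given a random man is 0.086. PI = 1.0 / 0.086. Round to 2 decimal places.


Paternity Index calculation:
PI = P(allele|father) / P(allele|random)
PI = 1.0 / 0.086
PI = 11.63

11.63


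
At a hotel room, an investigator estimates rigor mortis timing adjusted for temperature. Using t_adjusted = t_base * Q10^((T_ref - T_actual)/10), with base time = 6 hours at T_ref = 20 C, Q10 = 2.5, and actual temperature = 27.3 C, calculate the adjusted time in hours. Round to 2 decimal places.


Rigor mortis time adjustment:
Exponent = (T_ref - T_actual) / 10 = (20 - 27.3) / 10 = -0.73
Q10 factor = 2.5^-0.73 = 0.51228
t_adjusted = 6 * 0.51228 = 3.07 hours

3.07


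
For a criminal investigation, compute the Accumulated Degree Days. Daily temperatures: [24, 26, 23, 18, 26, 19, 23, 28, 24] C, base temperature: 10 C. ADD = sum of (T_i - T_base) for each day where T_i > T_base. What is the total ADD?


Computing ADD day by day:
Day 1: max(0, 24 - 10) = 14
Day 2: max(0, 26 - 10) = 16
Day 3: max(0, 23 - 10) = 13
Day 4: max(0, 18 - 10) = 8
Day 5: max(0, 26 - 10) = 16
Day 6: max(0, 19 - 10) = 9
Day 7: max(0, 23 - 10) = 13
Day 8: max(0, 28 - 10) = 18
Day 9: max(0, 24 - 10) = 14
Total ADD = 121

121


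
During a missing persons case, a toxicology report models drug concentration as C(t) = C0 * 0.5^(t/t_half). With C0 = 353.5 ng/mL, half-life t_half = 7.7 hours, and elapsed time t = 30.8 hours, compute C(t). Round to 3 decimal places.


Drug concentration decay:
Number of half-lives = t / t_half = 30.8 / 7.7 = 4
Decay factor = 0.5^4 = 0.0625
C(t) = 353.5 * 0.0625 = 22.094 ng/mL

22.094


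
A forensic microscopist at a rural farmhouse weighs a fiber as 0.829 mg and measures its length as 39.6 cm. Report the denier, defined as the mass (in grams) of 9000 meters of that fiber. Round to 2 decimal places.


Denier calculation:
Mass in grams = 0.829 mg / 1000 = 0.000829 g
Length in meters = 39.6 cm / 100 = 0.396 m
Linear density = mass / length = 0.000829 / 0.396 = 0.00209343 g/m
Denier = (g/m) * 9000 = 0.00209343 * 9000 = 18.84

18.84


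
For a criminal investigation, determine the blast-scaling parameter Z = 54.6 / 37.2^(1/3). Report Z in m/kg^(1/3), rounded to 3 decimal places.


Scaled distance calculation:
W^(1/3) = 37.2^(1/3) = 3.338215
Z = R / W^(1/3) = 54.6 / 3.338215
Z = 16.356 m/kg^(1/3)

16.356


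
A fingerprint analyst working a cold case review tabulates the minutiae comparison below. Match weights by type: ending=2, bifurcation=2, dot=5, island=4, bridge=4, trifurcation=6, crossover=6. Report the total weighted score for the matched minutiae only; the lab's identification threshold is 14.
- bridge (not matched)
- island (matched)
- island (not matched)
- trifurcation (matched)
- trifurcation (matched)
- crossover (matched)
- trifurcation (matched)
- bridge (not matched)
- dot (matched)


Weighted minutiae match score:
  bridge: not matched, +0
  island: matched, +4 (running total 4)
  island: not matched, +0
  trifurcation: matched, +6 (running total 10)
  trifurcation: matched, +6 (running total 16)
  crossover: matched, +6 (running total 22)
  trifurcation: matched, +6 (running total 28)
  bridge: not matched, +0
  dot: matched, +5 (running total 33)
Total score = 33
Threshold = 14; verdict = identification

33


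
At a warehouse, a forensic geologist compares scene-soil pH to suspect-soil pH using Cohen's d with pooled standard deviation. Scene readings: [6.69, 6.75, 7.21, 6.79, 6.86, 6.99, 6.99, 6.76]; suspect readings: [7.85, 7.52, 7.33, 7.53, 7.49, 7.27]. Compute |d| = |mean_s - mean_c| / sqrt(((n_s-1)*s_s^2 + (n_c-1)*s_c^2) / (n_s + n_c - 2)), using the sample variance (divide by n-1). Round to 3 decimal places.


Pooled-variance Cohen's d for soil pH comparison:
Scene mean = 55.04 / 8 = 6.88
Suspect mean = 44.99 / 6 = 7.498333
Scene sample variance s_s^2 = 0.029857
Suspect sample variance s_c^2 = 0.041137
Pooled variance = ((n_s-1)*s_s^2 + (n_c-1)*s_c^2) / (n_s + n_c - 2) = 0.034557
Pooled SD = sqrt(0.034557) = 0.185895
Mean difference = -0.618333
|d| = |-0.618333| / 0.185895 = 3.326

3.326


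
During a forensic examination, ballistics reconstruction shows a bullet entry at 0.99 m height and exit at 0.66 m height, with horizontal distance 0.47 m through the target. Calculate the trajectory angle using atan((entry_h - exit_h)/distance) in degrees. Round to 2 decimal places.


Bullet trajectory angle:
Height difference = 0.99 - 0.66 = 0.33 m
angle = atan(0.33 / 0.47)
angle = atan(0.702128)
angle = 35.07 degrees

35.07


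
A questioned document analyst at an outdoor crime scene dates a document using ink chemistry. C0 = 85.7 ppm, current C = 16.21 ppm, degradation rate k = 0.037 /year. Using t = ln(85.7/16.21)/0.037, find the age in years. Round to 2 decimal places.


Document age estimation:
C0/C = 85.7 / 16.21 = 5.28686
ln(C0/C) = 1.665224
t = 1.665224 / 0.037 = 45.01 years

45.01


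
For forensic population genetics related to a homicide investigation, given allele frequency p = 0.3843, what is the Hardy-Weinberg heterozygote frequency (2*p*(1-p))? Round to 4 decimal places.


Hardy-Weinberg heterozygote frequency:
q = 1 - p = 1 - 0.3843 = 0.6157
2pq = 2 * 0.3843 * 0.6157 = 0.4732

0.4732


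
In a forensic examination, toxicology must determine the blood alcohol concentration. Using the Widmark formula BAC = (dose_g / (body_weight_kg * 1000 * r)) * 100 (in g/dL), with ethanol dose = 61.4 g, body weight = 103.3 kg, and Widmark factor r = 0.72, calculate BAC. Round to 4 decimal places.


Applying the Widmark formula:
BAC = (dose_g / (body_wt * 1000 * r)) * 100
Denominator = 103.3 * 1000 * 0.72 = 74376
BAC = (61.4 / 74376) * 100
BAC = 0.0826 g/dL

0.0826


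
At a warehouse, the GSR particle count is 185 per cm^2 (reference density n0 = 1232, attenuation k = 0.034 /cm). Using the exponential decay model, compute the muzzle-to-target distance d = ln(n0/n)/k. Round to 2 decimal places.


GSR distance calculation:
n0/n = 1232 / 185 = 6.659459
ln(n0/n) = 1.896038
d = 1.896038 / 0.034 = 55.77 cm

55.77


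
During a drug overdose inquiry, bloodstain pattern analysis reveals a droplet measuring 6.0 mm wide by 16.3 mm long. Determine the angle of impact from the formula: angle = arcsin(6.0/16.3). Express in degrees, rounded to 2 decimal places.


Blood spatter impact angle calculation:
width / length = 6.0 / 16.3 = 0.368098
angle = arcsin(0.368098)
angle = 21.60 degrees

21.60


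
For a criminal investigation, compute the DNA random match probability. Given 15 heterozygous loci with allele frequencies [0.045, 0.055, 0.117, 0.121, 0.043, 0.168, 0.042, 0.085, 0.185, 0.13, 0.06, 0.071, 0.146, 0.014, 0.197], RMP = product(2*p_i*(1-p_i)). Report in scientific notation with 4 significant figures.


Computing RMP for 15 loci:
Locus 1: 2 * 0.045 * 0.955 = 0.08595
Locus 2: 2 * 0.055 * 0.945 = 0.10395
Locus 3: 2 * 0.117 * 0.883 = 0.206622
Locus 4: 2 * 0.121 * 0.879 = 0.212718
Locus 5: 2 * 0.043 * 0.957 = 0.082302
Locus 6: 2 * 0.168 * 0.832 = 0.279552
Locus 7: 2 * 0.042 * 0.958 = 0.080472
Locus 8: 2 * 0.085 * 0.915 = 0.15555
Locus 9: 2 * 0.185 * 0.815 = 0.30155
Locus 10: 2 * 0.13 * 0.87 = 0.2262
Locus 11: 2 * 0.06 * 0.94 = 0.1128
Locus 12: 2 * 0.071 * 0.929 = 0.131918
Locus 13: 2 * 0.146 * 0.854 = 0.249368
Locus 14: 2 * 0.014 * 0.986 = 0.027608
Locus 15: 2 * 0.197 * 0.803 = 0.316382
RMP = 2.500e-13

2.500e-13


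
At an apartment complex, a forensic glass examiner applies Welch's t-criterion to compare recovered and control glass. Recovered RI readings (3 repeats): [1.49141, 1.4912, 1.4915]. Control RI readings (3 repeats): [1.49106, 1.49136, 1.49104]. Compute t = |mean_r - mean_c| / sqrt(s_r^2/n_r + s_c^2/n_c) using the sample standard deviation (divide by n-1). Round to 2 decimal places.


Welch's t-criterion for glass RI comparison:
Recovered mean = sum / n_r = 4.47411 / 3 = 1.49137
Control mean = sum / n_c = 4.47346 / 3 = 1.4911533
Recovered sample variance s_r^2 = 2.37e-08
Control sample variance s_c^2 = 3.21333e-08
Welch SE (unpooled) = sqrt(s_r^2/n_r + s_c^2/n_c) = sqrt(7.9e-09 + 1.07111e-08) = sqrt(1.86111e-08) = 0.000136423
|mean_r - mean_c| = 0.000216667
t = 0.000216667 / 0.000136423 = 1.59

1.59
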